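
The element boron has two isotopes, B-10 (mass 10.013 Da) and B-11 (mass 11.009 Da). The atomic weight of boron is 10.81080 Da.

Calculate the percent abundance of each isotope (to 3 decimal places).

B-10: 19.900%, B-11: 80.100%

Let x be the fractional abundance of B-10; then B-11 has abundance 1 − x.
10.013·x + 11.009·(1 − x) = 10.81080
(10.013 − 11.009)·x = 10.81080 − 11.009
x = -0.19820 / -0.996 = 0.19900 → 19.900% B-10, 80.100% B-11.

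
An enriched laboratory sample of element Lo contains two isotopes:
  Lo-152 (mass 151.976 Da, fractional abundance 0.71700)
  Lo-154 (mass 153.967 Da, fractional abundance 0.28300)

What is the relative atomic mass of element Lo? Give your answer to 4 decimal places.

Ar = Σ fᵢ·mᵢ = 0.71700 × 151.976 + 0.28300 × 153.967
= 108.96679 + 43.57266 = 152.53945 Da

152.5395 Da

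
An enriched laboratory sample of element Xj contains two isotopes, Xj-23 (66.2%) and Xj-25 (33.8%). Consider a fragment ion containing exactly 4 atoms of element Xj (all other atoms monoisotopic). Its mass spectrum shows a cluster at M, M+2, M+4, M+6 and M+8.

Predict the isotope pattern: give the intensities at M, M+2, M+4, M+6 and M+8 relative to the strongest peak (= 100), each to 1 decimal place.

49.0 : 100.0 : 76.6 : 26.1 : 3.3

Expanding (0.662 + 0.338)^4:
P(M) = 0.662^4 = 0.192058
P(M+2) = 4 × 0.662^3 × 0.338^1 = 0.392239
P(M+4) = 6 × 0.662^2 × 0.338^2 = 0.300400
P(M+6) = 4 × 0.662^1 × 0.338^3 = 0.102251
P(M+8) = 0.338^4 = 0.013052
The M+2 peak is largest (0.392239); scaling to 100 gives 49.0 : 100.0 : 76.6 : 26.1 : 3.3.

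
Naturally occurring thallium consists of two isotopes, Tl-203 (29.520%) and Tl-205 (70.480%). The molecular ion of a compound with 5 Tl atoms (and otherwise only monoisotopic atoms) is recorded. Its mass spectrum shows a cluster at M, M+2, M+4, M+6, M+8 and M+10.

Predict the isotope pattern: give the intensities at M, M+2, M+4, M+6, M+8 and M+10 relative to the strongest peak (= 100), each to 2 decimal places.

0.62 : 7.35 : 35.09 : 83.77 : 100.00 : 47.75

Each Tl atom is independently Tl-203 (p = 0.29520) or Tl-205 (q = 0.70480); the cluster is the binomial expansion (p + q)^5.
P(M) = 0.29520^5 = 0.002242
P(M+2) = 5 × 0.29520^4 × 0.70480^1 = 0.026761
P(M+4) = 10 × 0.29520^3 × 0.70480^2 = 0.127785
P(M+6) = 10 × 0.29520^2 × 0.70480^3 = 0.305092
P(M+8) = 5 × 0.29520^1 × 0.70480^4 = 0.364208
P(M+10) = 0.70480^5 = 0.173912
The M+8 peak is largest (0.364208); scaling to 100 gives 0.62 : 7.35 : 35.09 : 83.77 : 100.00 : 47.75.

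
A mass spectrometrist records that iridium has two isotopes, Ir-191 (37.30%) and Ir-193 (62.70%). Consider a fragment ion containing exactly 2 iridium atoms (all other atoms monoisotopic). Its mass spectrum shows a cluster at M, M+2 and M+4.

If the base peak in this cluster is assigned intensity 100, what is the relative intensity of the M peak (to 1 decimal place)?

Term probabilities: M 0.1391, M+2 0.4677, M+4 0.3931. Base peak = M+2.
P(M+2) = C(2,1) × 0.3730^1 × 0.6270^1 = 2 × 0.3730 × 0.6270 = 0.467742 (base)
P(M) = C(2,0) × 0.3730^2 × 0.6270^0 = 1 × 0.139129 × 1.0000 = 0.139129
Relative intensity = 0.139129 / 0.467742 × 100 = 29.7

29.7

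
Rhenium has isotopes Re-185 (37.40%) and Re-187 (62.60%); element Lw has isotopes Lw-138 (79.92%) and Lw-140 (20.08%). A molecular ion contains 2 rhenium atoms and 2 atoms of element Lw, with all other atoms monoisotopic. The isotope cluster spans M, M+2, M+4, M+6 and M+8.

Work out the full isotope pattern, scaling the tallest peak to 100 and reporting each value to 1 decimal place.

Rhenium pattern (n=2): 0.139876 : 0.468248 : 0.391876
Element Lw pattern (n=2): 0.63872064 : 0.32095872 : 0.04032064
Convolve the two distributions (both contribute in 2-u steps):
  M: 0.139876×0.63872064 = 0.089342
  M+2: 0.139876×0.32095872 + 0.468248×0.63872064 = 0.343974
  M+4: 0.139876×0.04032064 + 0.468248×0.32095872 + 0.391876×0.63872064 = 0.406227
  M+6: 0.468248×0.04032064 + 0.391876×0.32095872 = 0.144656
  M+8: 0.391876×0.04032064 = 0.015801
Scale to base peak (0.406227) = 100: 22.0 : 84.7 : 100.0 : 35.6 : 3.9

22.0 : 84.7 : 100.0 : 35.6 : 3.9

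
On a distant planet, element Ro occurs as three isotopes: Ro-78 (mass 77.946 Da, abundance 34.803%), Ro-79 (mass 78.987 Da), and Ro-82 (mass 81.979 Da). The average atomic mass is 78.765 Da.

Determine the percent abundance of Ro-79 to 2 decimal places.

Let x and y be the fractions of Ro-79 and Ro-82. Then x + y = 1 − 0.34803 = 0.65197 and 78.987x + 81.979y = 78.765 − 0.34803×77.946 = 51.63745362.
Substituting: 78.987x + 81.979(0.65197 − x) = 51.63745362
(78.987 − 81.979)x = -1.81039501  ⇒  x = 0.60508, y = 0.04689
Ro-79: 60.51%, Ro-82: 4.69%.

60.51%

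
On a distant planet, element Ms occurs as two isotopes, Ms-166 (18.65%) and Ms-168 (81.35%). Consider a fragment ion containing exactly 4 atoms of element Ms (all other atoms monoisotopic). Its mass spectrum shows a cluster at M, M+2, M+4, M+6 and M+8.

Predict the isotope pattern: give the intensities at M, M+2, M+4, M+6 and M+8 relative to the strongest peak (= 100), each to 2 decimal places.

0.28 : 4.82 : 31.54 : 91.70 : 100.00

The 4 Ms atoms are independent, so intensities follow the terms of (0.1865 + 0.8135)^4.
P(M) = 0.1865^4 = 0.001210
P(M+2) = 4 × 0.1865^3 × 0.8135^1 = 0.021108
P(M+4) = 6 × 0.1865^2 × 0.8135^2 = 0.138110
P(M+6) = 4 × 0.1865^1 × 0.8135^3 = 0.401616
P(M+8) = 0.8135^4 = 0.437956
The M+8 peak is largest (0.437956); scaling to 100 gives 0.28 : 4.82 : 31.54 : 91.70 : 100.00.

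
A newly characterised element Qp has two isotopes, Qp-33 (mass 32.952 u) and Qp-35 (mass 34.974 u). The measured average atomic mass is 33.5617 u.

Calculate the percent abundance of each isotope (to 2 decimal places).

Qp-33: 69.85%, Qp-35: 30.15%

With x = fraction of Qp-33 (so Qp-35 is 1 − x):
32.952·x + 34.974·(1 − x) = 33.5617
(32.952 − 34.974)·x = 33.5617 − 34.974
x = -1.4123 / -2.022 = 0.69847 → 69.85% Qp-33, 30.15% Qp-35.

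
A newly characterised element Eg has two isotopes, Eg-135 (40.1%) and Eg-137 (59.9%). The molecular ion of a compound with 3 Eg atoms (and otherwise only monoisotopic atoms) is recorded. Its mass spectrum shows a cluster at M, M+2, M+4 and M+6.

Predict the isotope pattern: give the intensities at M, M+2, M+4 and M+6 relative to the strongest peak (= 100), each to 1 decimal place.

14.9 : 66.9 : 100.0 : 49.8

Expanding (0.401 + 0.599)^3:
P(M) = 0.401^3 = 0.064481
P(M+2) = 3 × 0.401^2 × 0.599^1 = 0.288959
P(M+4) = 3 × 0.401^1 × 0.599^2 = 0.431638
P(M+6) = 0.599^3 = 0.214922
The M+4 peak is largest (0.431638); scaling to 100 gives 14.9 : 66.9 : 100.0 : 49.8.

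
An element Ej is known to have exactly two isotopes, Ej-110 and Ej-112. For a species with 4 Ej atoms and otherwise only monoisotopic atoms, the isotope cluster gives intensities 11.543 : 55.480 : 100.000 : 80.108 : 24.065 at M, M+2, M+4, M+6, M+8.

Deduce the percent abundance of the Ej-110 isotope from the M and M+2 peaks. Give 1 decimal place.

If p is the fraction of Ej that is Ej-110, then I(M+2)/I(M) = [C(4,1)·p^3·(1−p)] / p^4 = 4·(1−p)/p = 55.480/11.543 = 4.8064
(1−p)/p = 4.8064/4 = 1.2016  ⇒  p = 1/(1 + 1.2016) = 0.4542
Ej-110: 45.4%, Ej-112: 54.6%.

45.4%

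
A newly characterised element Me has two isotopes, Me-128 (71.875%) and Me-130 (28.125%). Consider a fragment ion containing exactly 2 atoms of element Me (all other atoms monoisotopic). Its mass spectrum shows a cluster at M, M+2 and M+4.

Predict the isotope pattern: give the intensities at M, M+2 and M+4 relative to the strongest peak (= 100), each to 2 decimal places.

100.00 : 78.26 : 15.31

Expanding (0.71875 + 0.28125)^2:
P(M) = 0.71875^2 = 0.516602
P(M+2) = 2 × 0.71875^1 × 0.28125^1 = 0.404297
P(M+4) = 0.28125^2 = 0.079102
The M peak is largest (0.516602); scaling to 100 gives 100.00 : 78.26 : 15.31.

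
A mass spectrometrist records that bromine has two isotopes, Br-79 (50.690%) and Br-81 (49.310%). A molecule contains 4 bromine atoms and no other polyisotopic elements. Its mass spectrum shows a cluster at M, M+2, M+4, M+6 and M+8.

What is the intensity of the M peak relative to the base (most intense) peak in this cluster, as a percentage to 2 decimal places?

(0.50690 + 0.49310)^4 gives M 0.0660, M+2 0.2569, M+4 0.3749, M+6 0.2431, M+8 0.0591; the largest is M+4.
P(M+4) = C(4,2) × 0.50690^2 × 0.49310^2 = 6 × 0.25694761 × 0.24314761 = 0.374857 (base)
P(M) = C(4,0) × 0.50690^4 × 0.49310^0 = 1 × 0.06602207 × 1.0000 = 0.066022
Relative intensity = 0.066022 / 0.374857 × 100 = 17.61

17.61%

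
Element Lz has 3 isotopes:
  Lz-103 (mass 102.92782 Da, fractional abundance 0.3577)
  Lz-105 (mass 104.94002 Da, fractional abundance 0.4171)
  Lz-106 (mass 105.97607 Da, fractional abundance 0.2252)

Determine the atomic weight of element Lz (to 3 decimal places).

Ar = Σ fᵢ·mᵢ = 0.3577 × 102.92782 + 0.4171 × 104.94002 + 0.2252 × 105.97607
= 36.817281 + 43.770482 + 23.865811 = 104.453574 Da

104.454 Da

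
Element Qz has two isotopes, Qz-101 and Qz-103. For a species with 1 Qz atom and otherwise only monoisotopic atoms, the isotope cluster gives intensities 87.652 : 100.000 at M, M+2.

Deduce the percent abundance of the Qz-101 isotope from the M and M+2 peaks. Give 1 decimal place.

46.7%

If p is the fraction of Qz that is Qz-101, then I(M+2)/I(M) = [C(1,1)·p^0·(1−p)] / p^1 = 1·(1−p)/p = 100.000/87.652 = 1.1409
(1−p)/p = 1.1409/1 = 1.1409  ⇒  p = 1/(1 + 1.1409) = 0.4671
Qz-101: 46.7%, Qz-103: 53.3%.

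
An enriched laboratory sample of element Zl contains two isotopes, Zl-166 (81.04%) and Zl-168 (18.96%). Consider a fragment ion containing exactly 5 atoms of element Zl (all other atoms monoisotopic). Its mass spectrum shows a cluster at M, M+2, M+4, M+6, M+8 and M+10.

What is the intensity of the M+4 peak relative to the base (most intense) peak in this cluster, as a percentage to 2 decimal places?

Binomial terms of (0.8104 + 0.1896)^5: M 0.3495, M+2 0.4089, M+4 0.1913, M+6 0.0448, M+8 0.0052, M+10 0.0002 → M+2 is the base peak.
P(M+2) = C(5,1) × 0.8104^4 × 0.1896^1 = 5 × 0.43131815 × 0.1896 = 0.408890 (base)
P(M+4) = C(5,2) × 0.8104^3 × 0.1896^2 = 10 × 0.53222871 × 0.03594816 = 0.191326
Relative intensity = 0.191326 / 0.408890 × 100 = 46.79

46.79%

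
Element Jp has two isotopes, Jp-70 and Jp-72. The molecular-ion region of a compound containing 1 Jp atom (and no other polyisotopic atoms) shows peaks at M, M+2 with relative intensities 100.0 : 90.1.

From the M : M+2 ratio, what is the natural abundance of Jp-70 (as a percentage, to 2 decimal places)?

Write p for the Jp-70 fraction. I(M+2)/I(M) = [C(1,1)·p^0·(1−p)] / p^1 = 1·(1−p)/p = 90.1/100.0 = 0.9010
(1−p)/p = 0.9010/1 = 0.9010  ⇒  p = 1/(1 + 0.9010) = 0.5260
Jp-70: 52.60%, Jp-72: 47.40%.

52.60%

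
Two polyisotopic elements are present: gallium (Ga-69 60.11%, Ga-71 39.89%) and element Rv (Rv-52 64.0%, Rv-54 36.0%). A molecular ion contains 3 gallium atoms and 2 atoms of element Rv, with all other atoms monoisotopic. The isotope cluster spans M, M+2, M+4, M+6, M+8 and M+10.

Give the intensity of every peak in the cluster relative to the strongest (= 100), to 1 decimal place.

25.8 : 80.4 : 100.0 : 62.1 : 19.3 : 2.4

Gallium pattern (n=3): 0.21719018 : 0.43239309 : 0.28694328 : 0.06347345
Element Rv pattern (n=2): 0.4096 : 0.4608 : 0.1296
Convolve the two distributions (both contribute in 2-u steps):
  M: 0.21719018×0.4096 = 0.088961
  M+2: 0.21719018×0.4608 + 0.43239309×0.4096 = 0.277189
  M+4: 0.21719018×0.1296 + 0.43239309×0.4608 + 0.28694328×0.4096 = 0.344927
  M+6: 0.43239309×0.1296 + 0.28694328×0.4608 + 0.06347345×0.4096 = 0.214260
  M+8: 0.28694328×0.1296 + 0.06347345×0.4608 = 0.066436
  M+10: 0.06347345×0.1296 = 0.008226
Scale to base peak (0.344927) = 100: 25.8 : 80.4 : 100.0 : 62.1 : 19.3 : 2.4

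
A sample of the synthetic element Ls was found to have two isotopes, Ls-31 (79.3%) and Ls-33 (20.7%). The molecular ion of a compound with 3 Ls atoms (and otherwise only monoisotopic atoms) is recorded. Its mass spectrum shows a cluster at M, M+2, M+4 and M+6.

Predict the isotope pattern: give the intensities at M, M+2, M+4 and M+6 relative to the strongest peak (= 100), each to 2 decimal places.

Expanding (0.793 + 0.207)^3:
P(M) = 0.793^3 = 0.498677
P(M+2) = 3 × 0.793^2 × 0.207^1 = 0.390515
P(M+4) = 3 × 0.793^1 × 0.207^2 = 0.101938
P(M+6) = 0.207^3 = 0.008870
The M peak is largest (0.498677); scaling to 100 gives 100.00 : 78.31 : 20.44 : 1.78.

100.00 : 78.31 : 20.44 : 1.78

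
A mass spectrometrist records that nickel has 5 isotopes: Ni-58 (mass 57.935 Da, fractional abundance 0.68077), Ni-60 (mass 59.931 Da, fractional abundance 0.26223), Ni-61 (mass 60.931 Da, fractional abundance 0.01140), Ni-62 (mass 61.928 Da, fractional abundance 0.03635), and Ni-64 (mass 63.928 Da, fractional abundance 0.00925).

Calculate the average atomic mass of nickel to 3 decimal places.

58.693 Da

Average mass = Σ (abundance × isotope mass) = 0.68077 × 57.935 + 0.26223 × 59.931 + 0.01140 × 60.931 + 0.03635 × 61.928 + 0.00925 × 63.928
= 39.4404 + 15.7157 + 0.6946 + 2.2511 + 0.5913 = 58.6931 Da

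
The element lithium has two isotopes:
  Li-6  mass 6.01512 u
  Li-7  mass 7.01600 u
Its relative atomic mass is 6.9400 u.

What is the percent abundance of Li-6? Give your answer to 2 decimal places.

Writing the weighted mean with unknown fraction x of Li-6:
6.01512·x + 7.01600·(1 − x) = 6.9400
(6.01512 − 7.01600)·x = 6.9400 − 7.01600
x = -0.07600 / -1.00088 = 0.07593 → 7.59% Li-6, 92.41% Li-7.

7.59%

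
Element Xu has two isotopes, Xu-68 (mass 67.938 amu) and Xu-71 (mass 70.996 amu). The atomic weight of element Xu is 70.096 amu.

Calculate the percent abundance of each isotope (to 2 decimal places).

Xu-68: 29.43%, Xu-71: 70.57%

With x = fraction of Xu-68 (so Xu-71 is 1 − x):
67.938·x + 70.996·(1 − x) = 70.096
(67.938 − 70.996)·x = 70.096 − 70.996
x = -0.900 / -3.058 = 0.29431 → 29.43% Xu-68, 70.57% Xu-71.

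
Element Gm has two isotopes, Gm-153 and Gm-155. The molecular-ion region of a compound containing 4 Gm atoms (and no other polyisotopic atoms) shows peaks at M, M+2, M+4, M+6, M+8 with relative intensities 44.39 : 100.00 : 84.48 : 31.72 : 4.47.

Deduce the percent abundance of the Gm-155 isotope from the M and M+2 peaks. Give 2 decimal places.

36.03%

If p is the fraction of Gm that is Gm-153, then I(M+2)/I(M) = [C(4,1)·p^3·(1−p)] / p^4 = 4·(1−p)/p = 100.00/44.39 = 2.2528
(1−p)/p = 2.2528/4 = 0.5632  ⇒  p = 1/(1 + 0.5632) = 0.6397
Gm-153: 63.97%, Gm-155: 36.03%.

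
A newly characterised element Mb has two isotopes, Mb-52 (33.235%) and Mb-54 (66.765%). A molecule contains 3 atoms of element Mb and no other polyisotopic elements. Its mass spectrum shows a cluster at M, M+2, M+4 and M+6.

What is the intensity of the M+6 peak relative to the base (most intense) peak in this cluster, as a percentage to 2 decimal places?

66.96%

(0.33235 + 0.66765)^3 gives M 0.0367, M+2 0.2212, M+4 0.4444, M+6 0.2976; the largest is M+4.
P(M+4) = C(3,2) × 0.33235^1 × 0.66765^2 = 3 × 0.33235 × 0.44575652 = 0.444442 (base)
P(M+6) = C(3,3) × 0.33235^0 × 0.66765^3 = 1 × 1.0000 × 0.29760934 = 0.297609
Relative intensity = 0.297609 / 0.444442 × 100 = 66.96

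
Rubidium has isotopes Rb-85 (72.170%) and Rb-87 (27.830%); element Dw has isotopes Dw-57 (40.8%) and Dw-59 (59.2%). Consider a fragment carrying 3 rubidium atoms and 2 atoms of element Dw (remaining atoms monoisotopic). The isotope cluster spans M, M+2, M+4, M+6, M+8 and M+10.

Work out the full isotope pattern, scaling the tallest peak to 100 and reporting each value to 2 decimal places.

16.92 : 68.69 : 100.00 : 64.10 : 18.71 : 2.04

Rubidium pattern (n=3): 0.37589809 : 0.43485841 : 0.16768892 : 0.02155458
Element Dw pattern (n=2): 0.166464 : 0.483072 : 0.350464
Convolve the two distributions (both contribute in 2-u steps):
  M: 0.37589809×0.166464 = 0.062573
  M+2: 0.37589809×0.483072 + 0.43485841×0.166464 = 0.253974
  M+4: 0.37589809×0.350464 + 0.43485841×0.483072 + 0.16768892×0.166464 = 0.369721
  M+6: 0.43485841×0.350464 + 0.16768892×0.483072 + 0.02155458×0.166464 = 0.236996
  M+8: 0.16768892×0.350464 + 0.02155458×0.483072 = 0.069181
  M+10: 0.02155458×0.350464 = 0.007554
Scale to base peak (0.369721) = 100: 16.92 : 68.69 : 100.00 : 64.10 : 18.71 : 2.04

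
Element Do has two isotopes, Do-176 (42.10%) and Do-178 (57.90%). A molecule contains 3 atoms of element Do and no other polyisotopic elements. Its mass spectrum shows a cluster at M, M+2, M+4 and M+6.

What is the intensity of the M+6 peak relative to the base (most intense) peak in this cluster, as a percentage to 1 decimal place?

45.8%

Binomial terms of (0.4210 + 0.5790)^3: M 0.0746, M+2 0.3079, M+4 0.4234, M+6 0.1941 → M+4 is the base peak.
P(M+4) = C(3,2) × 0.4210^1 × 0.5790^2 = 3 × 0.4210 × 0.335241 = 0.423409 (base)
P(M+6) = C(3,3) × 0.4210^0 × 0.5790^3 = 1 × 1.0000 × 0.19410454 = 0.194105
Relative intensity = 0.194105 / 0.423409 × 100 = 45.8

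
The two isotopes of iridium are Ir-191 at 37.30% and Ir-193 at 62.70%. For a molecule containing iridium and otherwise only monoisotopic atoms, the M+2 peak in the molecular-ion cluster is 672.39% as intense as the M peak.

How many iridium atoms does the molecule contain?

4

The M+2/M ratio from n Ir atoms is n · q/p = n · 0.6270/0.3730.
n = 6.7239 × 0.3730/0.6270 = 4.00 ≈ 4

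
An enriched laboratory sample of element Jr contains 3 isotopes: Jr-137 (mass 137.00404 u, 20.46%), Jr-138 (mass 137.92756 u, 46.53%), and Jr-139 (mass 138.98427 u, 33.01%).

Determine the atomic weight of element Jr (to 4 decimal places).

Weight each isotope mass by its fractional abundance: 0.2046 × 137.00404 + 0.4653 × 137.92756 + 0.3301 × 138.98427
= 28.031027 + 64.177694 + 45.878708 = 138.087429 u

138.0874 u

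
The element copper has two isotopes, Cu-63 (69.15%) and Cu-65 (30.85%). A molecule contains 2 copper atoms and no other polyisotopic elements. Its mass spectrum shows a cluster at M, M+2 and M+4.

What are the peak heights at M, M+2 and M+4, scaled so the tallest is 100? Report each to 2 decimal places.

100.00 : 89.23 : 19.90

The 2 Cu atoms are independent, so intensities follow the terms of (0.6915 + 0.3085)^2.
P(M) = 0.6915^2 = 0.478172
P(M+2) = 2 × 0.6915^1 × 0.3085^1 = 0.426656
P(M+4) = 0.3085^2 = 0.095172
The M peak is largest (0.478172); scaling to 100 gives 100.00 : 89.23 : 19.90.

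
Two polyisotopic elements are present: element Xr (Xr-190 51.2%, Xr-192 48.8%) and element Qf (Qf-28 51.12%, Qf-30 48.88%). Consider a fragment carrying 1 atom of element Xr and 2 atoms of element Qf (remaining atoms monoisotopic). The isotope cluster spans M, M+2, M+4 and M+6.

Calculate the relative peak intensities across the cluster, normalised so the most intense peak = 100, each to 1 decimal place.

34.9 : 100.0 : 95.5 : 30.4

Element Xr pattern (n=1): 0.5120 : 0.4880
Element Qf pattern (n=2): 0.26132544 : 0.49974912 : 0.23892544
Convolve the two distributions (both contribute in 2-u steps):
  M: 0.5120×0.26132544 = 0.133799
  M+2: 0.5120×0.49974912 + 0.4880×0.26132544 = 0.383398
  M+4: 0.5120×0.23892544 + 0.4880×0.49974912 = 0.366207
  M+6: 0.4880×0.23892544 = 0.116596
Scale to base peak (0.383398) = 100: 34.9 : 100.0 : 95.5 : 30.4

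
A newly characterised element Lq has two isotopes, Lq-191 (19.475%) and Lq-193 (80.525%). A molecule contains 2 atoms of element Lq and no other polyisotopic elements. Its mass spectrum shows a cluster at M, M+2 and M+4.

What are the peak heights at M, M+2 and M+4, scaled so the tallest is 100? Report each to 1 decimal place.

5.8 : 48.4 : 100.0

Expanding (0.19475 + 0.80525)^2:
P(M) = 0.19475^2 = 0.037928
P(M+2) = 2 × 0.19475^1 × 0.80525^1 = 0.313645
P(M+4) = 0.80525^2 = 0.648428
The M+4 peak is largest (0.648428); scaling to 100 gives 5.8 : 48.4 : 100.0.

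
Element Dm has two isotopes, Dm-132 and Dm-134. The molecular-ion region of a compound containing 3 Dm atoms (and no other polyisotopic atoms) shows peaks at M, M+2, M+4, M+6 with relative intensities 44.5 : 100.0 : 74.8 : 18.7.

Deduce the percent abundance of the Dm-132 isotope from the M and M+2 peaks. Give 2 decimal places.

If p is the fraction of Dm that is Dm-132, then I(M+2)/I(M) = [C(3,1)·p^2·(1−p)] / p^3 = 3·(1−p)/p = 100.0/44.5 = 2.2472
(1−p)/p = 2.2472/3 = 0.7491  ⇒  p = 1/(1 + 0.7491) = 0.5717
Dm-132: 57.17%, Dm-134: 42.83%.

57.17%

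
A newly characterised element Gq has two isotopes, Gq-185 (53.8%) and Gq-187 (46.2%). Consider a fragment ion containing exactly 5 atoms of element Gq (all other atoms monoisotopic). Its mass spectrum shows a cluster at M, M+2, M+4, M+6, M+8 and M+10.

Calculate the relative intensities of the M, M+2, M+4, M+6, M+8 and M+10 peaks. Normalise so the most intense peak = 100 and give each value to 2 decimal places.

Each Gq atom is independently Gq-185 (p = 0.538) or Gq-187 (q = 0.462); the cluster is the binomial expansion (p + q)^5.
P(M) = 0.538^5 = 0.045072
P(M+2) = 5 × 0.538^4 × 0.462^1 = 0.193527
P(M+4) = 10 × 0.538^3 × 0.462^2 = 0.332377
P(M+6) = 10 × 0.538^2 × 0.462^3 = 0.285424
P(M+8) = 5 × 0.538^1 × 0.462^4 = 0.122552
P(M+10) = 0.462^5 = 0.021048
The M+4 peak is largest (0.332377); scaling to 100 gives 13.56 : 58.23 : 100.00 : 85.87 : 36.87 : 6.33.

13.56 : 58.23 : 100.00 : 85.87 : 36.87 : 6.33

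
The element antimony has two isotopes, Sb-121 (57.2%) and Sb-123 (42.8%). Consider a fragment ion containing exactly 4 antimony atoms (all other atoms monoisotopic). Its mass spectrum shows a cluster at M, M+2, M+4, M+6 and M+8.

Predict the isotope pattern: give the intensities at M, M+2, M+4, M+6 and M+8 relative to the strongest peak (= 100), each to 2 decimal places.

Expanding (0.572 + 0.428)^4:
P(M) = 0.572^4 = 0.107049
P(M+2) = 4 × 0.572^3 × 0.428^1 = 0.320400
P(M+4) = 6 × 0.572^2 × 0.428^2 = 0.359609
P(M+6) = 4 × 0.572^1 × 0.428^3 = 0.179385
P(M+8) = 0.428^4 = 0.033556
The M+4 peak is largest (0.359609); scaling to 100 gives 29.77 : 89.10 : 100.00 : 49.88 : 9.33.

29.77 : 89.10 : 100.00 : 49.88 : 9.33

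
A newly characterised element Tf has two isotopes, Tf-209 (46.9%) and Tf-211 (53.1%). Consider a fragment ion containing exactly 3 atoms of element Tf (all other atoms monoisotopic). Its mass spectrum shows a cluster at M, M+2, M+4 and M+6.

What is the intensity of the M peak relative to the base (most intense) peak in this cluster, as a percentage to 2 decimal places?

Binomial terms of (0.469 + 0.531)^3: M 0.1032, M+2 0.3504, M+4 0.3967, M+6 0.1497 → M+4 is the base peak.
P(M+4) = C(3,2) × 0.469^1 × 0.531^2 = 3 × 0.4690 × 0.281961 = 0.396719 (base)
P(M) = C(3,0) × 0.469^3 × 0.531^0 = 1 × 0.10316171 × 1.0000 = 0.103162
Relative intensity = 0.103162 / 0.396719 × 100 = 26.00

26.00%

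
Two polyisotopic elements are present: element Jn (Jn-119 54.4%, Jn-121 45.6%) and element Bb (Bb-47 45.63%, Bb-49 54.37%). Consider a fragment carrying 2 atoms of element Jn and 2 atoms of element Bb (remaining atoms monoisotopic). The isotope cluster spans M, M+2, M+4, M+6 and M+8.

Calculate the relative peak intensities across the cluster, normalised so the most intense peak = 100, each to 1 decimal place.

Element Jn pattern (n=2): 0.295936 : 0.496128 : 0.207936
Element Bb pattern (n=2): 0.20820969 : 0.49618062 : 0.29560969
Convolve the two distributions (both contribute in 2-u steps):
  M: 0.295936×0.20820969 = 0.061617
  M+2: 0.295936×0.49618062 + 0.496128×0.20820969 = 0.250136
  M+4: 0.295936×0.29560969 + 0.496128×0.49618062 + 0.207936×0.20820969 = 0.376945
  M+6: 0.496128×0.29560969 + 0.207936×0.49618062 = 0.249834
  M+8: 0.207936×0.29560969 = 0.061468
Scale to base peak (0.376945) = 100: 16.3 : 66.4 : 100.0 : 66.3 : 16.3

16.3 : 66.4 : 100.0 : 66.3 : 16.3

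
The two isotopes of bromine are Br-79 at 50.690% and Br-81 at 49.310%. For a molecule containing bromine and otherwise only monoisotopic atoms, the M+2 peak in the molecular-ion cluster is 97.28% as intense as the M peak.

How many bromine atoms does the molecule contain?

1

For n independent Br atoms, I(M+2)/I(M) = n · (abundance Br-81) / (abundance Br-79) = n · 0.49310/0.50690.
n = 0.9728 × 0.50690/0.49310 = 1.00 ≈ 1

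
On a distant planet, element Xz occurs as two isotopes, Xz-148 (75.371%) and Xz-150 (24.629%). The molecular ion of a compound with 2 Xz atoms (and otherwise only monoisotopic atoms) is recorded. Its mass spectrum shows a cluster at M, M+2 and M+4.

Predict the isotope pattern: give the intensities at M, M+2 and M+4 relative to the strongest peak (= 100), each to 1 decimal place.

100.0 : 65.4 : 10.7

Each Xz atom is independently Xz-148 (p = 0.75371) or Xz-150 (q = 0.24629); the cluster is the binomial expansion (p + q)^2.
P(M) = 0.75371^2 = 0.568079
P(M+2) = 2 × 0.75371^1 × 0.24629^1 = 0.371262
P(M+4) = 0.24629^2 = 0.060659
The M peak is largest (0.568079); scaling to 100 gives 100.0 : 65.4 : 10.7.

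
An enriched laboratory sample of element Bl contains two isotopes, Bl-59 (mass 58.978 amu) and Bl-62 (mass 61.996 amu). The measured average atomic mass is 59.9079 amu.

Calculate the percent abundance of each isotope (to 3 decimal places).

Let x be the fractional abundance of Bl-59; then Bl-62 has abundance 1 − x.
58.978·x + 61.996·(1 − x) = 59.9079
(58.978 − 61.996)·x = 59.9079 − 61.996
x = -2.0881 / -3.018 = 0.69188 → 69.188% Bl-59, 30.812% Bl-62.

Bl-59: 69.188%, Bl-62: 30.812%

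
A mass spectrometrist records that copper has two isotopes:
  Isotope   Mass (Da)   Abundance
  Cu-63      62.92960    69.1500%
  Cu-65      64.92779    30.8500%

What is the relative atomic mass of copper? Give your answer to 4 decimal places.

63.5460 Da

The abundance-weighted mean is 0.691500 × 62.92960 + 0.308500 × 64.92779
= 43.515818 + 20.030223 = 63.546041 Da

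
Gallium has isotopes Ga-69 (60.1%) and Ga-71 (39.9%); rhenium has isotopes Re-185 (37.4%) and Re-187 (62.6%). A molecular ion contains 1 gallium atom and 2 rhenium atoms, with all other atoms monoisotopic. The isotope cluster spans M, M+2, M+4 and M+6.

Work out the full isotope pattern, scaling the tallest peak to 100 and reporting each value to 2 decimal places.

19.90 : 79.85 : 100.00 : 37.02

Gallium pattern (n=1): 0.6010 : 0.3990
Rhenium pattern (n=2): 0.139876 : 0.468248 : 0.391876
Convolve the two distributions (both contribute in 2-u steps):
  M: 0.6010×0.139876 = 0.084065
  M+2: 0.6010×0.468248 + 0.3990×0.139876 = 0.337228
  M+4: 0.6010×0.391876 + 0.3990×0.468248 = 0.422348
  M+6: 0.3990×0.391876 = 0.156359
Scale to base peak (0.422348) = 100: 19.90 : 79.85 : 100.00 : 37.02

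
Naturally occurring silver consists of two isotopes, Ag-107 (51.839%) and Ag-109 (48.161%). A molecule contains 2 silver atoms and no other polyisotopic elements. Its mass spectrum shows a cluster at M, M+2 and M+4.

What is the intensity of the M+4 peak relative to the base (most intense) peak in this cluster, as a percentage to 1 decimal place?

46.5%

Term probabilities: M 0.2687, M+2 0.4993, M+4 0.2319. Base peak = M+2.
P(M+2) = C(2,1) × 0.51839^1 × 0.48161^1 = 2 × 0.51839 × 0.48161 = 0.499324 (base)
P(M+4) = C(2,2) × 0.51839^0 × 0.48161^2 = 1 × 1.0000 × 0.23194819 = 0.231948
Relative intensity = 0.231948 / 0.499324 × 100 = 46.5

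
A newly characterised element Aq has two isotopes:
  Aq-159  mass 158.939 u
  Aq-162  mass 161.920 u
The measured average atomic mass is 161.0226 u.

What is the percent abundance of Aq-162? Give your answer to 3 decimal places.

69.896%

Writing the weighted mean with unknown fraction x of Aq-159:
158.939·x + 161.920·(1 − x) = 161.0226
(158.939 − 161.920)·x = 161.0226 − 161.920
x = -0.8974 / -2.981 = 0.30104 → 30.104% Aq-159, 69.896% Aq-162.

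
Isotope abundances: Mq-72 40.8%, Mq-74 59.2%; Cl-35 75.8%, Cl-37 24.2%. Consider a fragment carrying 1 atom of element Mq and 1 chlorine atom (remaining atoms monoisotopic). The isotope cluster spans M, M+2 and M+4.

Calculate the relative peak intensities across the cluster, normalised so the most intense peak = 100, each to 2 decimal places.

56.49 : 100.00 : 26.17

Element Mq pattern (n=1): 0.4080 : 0.5920
Chlorine pattern (n=1): 0.7580 : 0.2420
Convolve the two distributions (both contribute in 2-u steps):
  M: 0.4080×0.7580 = 0.309264
  M+2: 0.4080×0.2420 + 0.5920×0.7580 = 0.547472
  M+4: 0.5920×0.2420 = 0.143264
Scale to base peak (0.547472) = 100: 56.49 : 100.00 : 26.17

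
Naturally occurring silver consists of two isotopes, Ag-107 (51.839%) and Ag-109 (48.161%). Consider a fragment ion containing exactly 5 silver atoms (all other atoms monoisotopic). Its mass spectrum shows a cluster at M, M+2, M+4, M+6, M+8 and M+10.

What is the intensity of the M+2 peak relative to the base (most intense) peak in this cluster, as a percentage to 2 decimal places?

53.82%

Binomial terms of (0.51839 + 0.48161)^5: M 0.0374, M+2 0.1739, M+4 0.3231, M+6 0.3002, M+8 0.1394, M+10 0.0259 → M+4 is the base peak.
P(M+4) = C(5,2) × 0.51839^3 × 0.48161^2 = 10 × 0.13930601 × 0.23194819 = 0.323118 (base)
P(M+2) = C(5,1) × 0.51839^4 × 0.48161^1 = 5 × 0.07221484 × 0.48161 = 0.173897
Relative intensity = 0.173897 / 0.323118 × 100 = 53.82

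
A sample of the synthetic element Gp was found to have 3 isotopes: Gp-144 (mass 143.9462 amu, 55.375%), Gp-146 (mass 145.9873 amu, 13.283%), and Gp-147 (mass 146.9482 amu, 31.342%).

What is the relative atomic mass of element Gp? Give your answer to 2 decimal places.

Weight each isotope mass by its fractional abundance: 0.55375 × 143.9462 + 0.13283 × 145.9873 + 0.31342 × 146.9482
= 79.71021 + 19.39149 + 46.05650 = 145.15820 amu

145.16 amu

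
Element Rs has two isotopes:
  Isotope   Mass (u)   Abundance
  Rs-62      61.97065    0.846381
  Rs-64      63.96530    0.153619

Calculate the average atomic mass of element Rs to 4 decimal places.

62.2771 u

Average mass = Σ (abundance × isotope mass) = 0.846381 × 61.97065 + 0.153619 × 63.96530
= 52.450781 + 9.826285 = 62.277066 u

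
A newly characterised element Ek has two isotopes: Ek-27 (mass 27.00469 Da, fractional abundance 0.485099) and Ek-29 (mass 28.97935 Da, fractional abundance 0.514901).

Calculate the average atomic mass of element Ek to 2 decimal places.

28.02 Da

Average mass = Σ (abundance × isotope mass) = 0.485099 × 27.00469 + 0.514901 × 28.97935
= 13.099948 + 14.921496 = 28.021444 Da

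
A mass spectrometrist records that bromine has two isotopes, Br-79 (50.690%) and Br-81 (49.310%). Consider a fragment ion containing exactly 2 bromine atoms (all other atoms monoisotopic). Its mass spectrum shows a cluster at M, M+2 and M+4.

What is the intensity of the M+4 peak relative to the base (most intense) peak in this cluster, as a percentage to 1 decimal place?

48.6%

Binomial terms of (0.50690 + 0.49310)^2: M 0.2569, M+2 0.4999, M+4 0.2431 → M+2 is the base peak.
P(M+2) = C(2,1) × 0.50690^1 × 0.49310^1 = 2 × 0.5069 × 0.4931 = 0.499905 (base)
P(M+4) = C(2,2) × 0.50690^0 × 0.49310^2 = 1 × 1.0000 × 0.24314761 = 0.243148
Relative intensity = 0.243148 / 0.499905 × 100 = 48.6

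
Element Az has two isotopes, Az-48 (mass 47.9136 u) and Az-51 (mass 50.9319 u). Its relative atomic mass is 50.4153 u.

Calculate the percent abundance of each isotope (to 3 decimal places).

Az-48: 17.116%, Az-51: 82.884%

Writing the weighted mean with unknown fraction x of Az-48:
47.9136·x + 50.9319·(1 − x) = 50.4153
(47.9136 − 50.9319)·x = 50.4153 − 50.9319
x = -0.5166 / -3.0183 = 0.17116 → 17.116% Az-48, 82.884% Az-51.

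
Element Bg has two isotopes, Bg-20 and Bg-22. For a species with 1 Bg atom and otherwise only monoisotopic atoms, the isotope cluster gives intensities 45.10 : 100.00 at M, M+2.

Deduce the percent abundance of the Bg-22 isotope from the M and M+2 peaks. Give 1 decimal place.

If p is the fraction of Bg that is Bg-20, then I(M+2)/I(M) = [C(1,1)·p^0·(1−p)] / p^1 = 1·(1−p)/p = 100.00/45.10 = 2.2173
(1−p)/p = 2.2173/1 = 2.2173  ⇒  p = 1/(1 + 2.2173) = 0.3108
Bg-20: 31.1%, Bg-22: 68.9%.

68.9%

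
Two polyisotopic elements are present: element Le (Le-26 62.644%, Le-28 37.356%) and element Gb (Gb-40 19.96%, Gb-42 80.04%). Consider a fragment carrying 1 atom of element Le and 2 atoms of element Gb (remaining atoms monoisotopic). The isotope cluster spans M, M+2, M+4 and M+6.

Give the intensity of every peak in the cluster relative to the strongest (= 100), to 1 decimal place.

4.8 : 41.3 : 100.0 : 46.0

Element Le pattern (n=1): 0.62644 : 0.37356
Element Gb pattern (n=2): 0.03984016 : 0.31951968 : 0.64064016
Convolve the two distributions (both contribute in 2-u steps):
  M: 0.62644×0.03984016 = 0.024957
  M+2: 0.62644×0.31951968 + 0.37356×0.03984016 = 0.215043
  M+4: 0.62644×0.64064016 + 0.37356×0.31951968 = 0.520682
  M+6: 0.37356×0.64064016 = 0.239318
Scale to base peak (0.520682) = 100: 4.8 : 41.3 : 100.0 : 46.0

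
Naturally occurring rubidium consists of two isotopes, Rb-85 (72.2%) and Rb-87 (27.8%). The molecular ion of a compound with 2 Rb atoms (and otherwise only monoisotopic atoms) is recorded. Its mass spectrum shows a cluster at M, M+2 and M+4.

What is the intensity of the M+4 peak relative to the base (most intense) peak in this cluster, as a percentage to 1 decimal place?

(0.722 + 0.278)^2 gives M 0.5213, M+2 0.4014, M+4 0.0773; the largest is M.
P(M) = C(2,0) × 0.722^2 × 0.278^0 = 1 × 0.521284 × 1.0000 = 0.521284 (base)
P(M+4) = C(2,2) × 0.722^0 × 0.278^2 = 1 × 1.0000 × 0.077284 = 0.077284
Relative intensity = 0.077284 / 0.521284 × 100 = 14.8

14.8%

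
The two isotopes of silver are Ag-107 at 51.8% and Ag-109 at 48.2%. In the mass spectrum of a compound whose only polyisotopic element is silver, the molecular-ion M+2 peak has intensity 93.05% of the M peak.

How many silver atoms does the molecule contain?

1

For n independent Ag atoms, I(M+2)/I(M) = n · (abundance Ag-109) / (abundance Ag-107) = n · 0.482/0.518.
n = 0.9305 × 0.518/0.482 = 1.00 ≈ 1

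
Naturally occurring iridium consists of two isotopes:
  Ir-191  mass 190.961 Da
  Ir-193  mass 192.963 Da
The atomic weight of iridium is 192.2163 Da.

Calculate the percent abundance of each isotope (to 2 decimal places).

Writing the weighted mean with unknown fraction x of Ir-191:
190.961·x + 192.963·(1 − x) = 192.2163
(190.961 − 192.963)·x = 192.2163 − 192.963
x = -0.7467 / -2.002 = 0.37298 → 37.30% Ir-191, 62.70% Ir-193.

Ir-191: 37.30%, Ir-193: 62.70%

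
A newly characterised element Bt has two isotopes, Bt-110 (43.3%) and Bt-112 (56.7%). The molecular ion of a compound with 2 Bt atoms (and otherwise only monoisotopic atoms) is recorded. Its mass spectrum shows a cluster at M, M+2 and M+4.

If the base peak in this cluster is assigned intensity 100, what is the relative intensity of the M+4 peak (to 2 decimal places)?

65.47

Term probabilities: M 0.1875, M+2 0.4910, M+4 0.3215. Base peak = M+2.
P(M+2) = C(2,1) × 0.433^1 × 0.567^1 = 2 × 0.4330 × 0.5670 = 0.491022 (base)
P(M+4) = C(2,2) × 0.433^0 × 0.567^2 = 1 × 1.0000 × 0.321489 = 0.321489
Relative intensity = 0.321489 / 0.491022 × 100 = 65.47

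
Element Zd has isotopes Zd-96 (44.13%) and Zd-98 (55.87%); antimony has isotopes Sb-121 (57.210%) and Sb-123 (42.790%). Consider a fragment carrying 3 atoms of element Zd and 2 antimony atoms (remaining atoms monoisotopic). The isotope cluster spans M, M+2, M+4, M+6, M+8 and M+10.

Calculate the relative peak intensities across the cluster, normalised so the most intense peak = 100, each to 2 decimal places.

8.81 : 46.66 : 97.38 : 100.00 : 50.46 : 10.00

Element Zd pattern (n=3): 0.08594127 : 0.32641325 : 0.41324968 : 0.1743958
Antimony pattern (n=2): 0.32729841 : 0.48960318 : 0.18309841
Convolve the two distributions (both contribute in 2-u steps):
  M: 0.08594127×0.32729841 = 0.028128
  M+2: 0.08594127×0.48960318 + 0.32641325×0.32729841 = 0.148912
  M+4: 0.08594127×0.18309841 + 0.32641325×0.48960318 + 0.41324968×0.32729841 = 0.310805
  M+6: 0.32641325×0.18309841 + 0.41324968×0.48960318 + 0.1743958×0.32729841 = 0.319174
  M+8: 0.41324968×0.18309841 + 0.1743958×0.48960318 = 0.161050
  M+10: 0.1743958×0.18309841 = 0.031932
Scale to base peak (0.319174) = 100: 8.81 : 46.66 : 97.38 : 100.00 : 50.46 : 10.00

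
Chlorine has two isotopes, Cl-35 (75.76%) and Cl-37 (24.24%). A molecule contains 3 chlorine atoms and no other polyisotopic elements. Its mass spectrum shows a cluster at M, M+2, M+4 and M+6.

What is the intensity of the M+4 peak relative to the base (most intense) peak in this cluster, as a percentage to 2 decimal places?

30.71%

Binomial terms of (0.7576 + 0.2424)^3: M 0.4348, M+2 0.4174, M+4 0.1335, M+6 0.0142 → M is the base peak.
P(M) = C(3,0) × 0.7576^3 × 0.2424^0 = 1 × 0.4348304 × 1.0000 = 0.434830 (base)
P(M+4) = C(3,2) × 0.7576^1 × 0.2424^2 = 3 × 0.7576 × 0.05875776 = 0.133545
Relative intensity = 0.133545 / 0.434830 × 100 = 30.71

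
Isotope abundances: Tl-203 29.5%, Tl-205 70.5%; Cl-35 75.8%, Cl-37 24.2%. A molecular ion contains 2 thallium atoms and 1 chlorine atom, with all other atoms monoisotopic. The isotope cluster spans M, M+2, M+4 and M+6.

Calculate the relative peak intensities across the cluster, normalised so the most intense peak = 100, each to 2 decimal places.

13.82 : 70.45 : 100.00 : 25.19

Thallium pattern (n=2): 0.087025 : 0.41595 : 0.497025
Chlorine pattern (n=1): 0.7580 : 0.2420
Convolve the two distributions (both contribute in 2-u steps):
  M: 0.087025×0.7580 = 0.065965
  M+2: 0.087025×0.2420 + 0.41595×0.7580 = 0.336350
  M+4: 0.41595×0.2420 + 0.497025×0.7580 = 0.477405
  M+6: 0.497025×0.2420 = 0.120280
Scale to base peak (0.477405) = 100: 13.82 : 70.45 : 100.00 : 25.19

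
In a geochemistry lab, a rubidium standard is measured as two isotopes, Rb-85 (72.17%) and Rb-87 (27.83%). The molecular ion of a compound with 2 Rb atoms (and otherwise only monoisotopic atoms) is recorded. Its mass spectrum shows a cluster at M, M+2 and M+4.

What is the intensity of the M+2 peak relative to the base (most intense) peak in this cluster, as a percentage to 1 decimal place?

77.1%

Term probabilities: M 0.5209, M+2 0.4017, M+4 0.0775. Base peak = M.
P(M) = C(2,0) × 0.7217^2 × 0.2783^0 = 1 × 0.52085089 × 1.0000 = 0.520851 (base)
P(M+2) = C(2,1) × 0.7217^1 × 0.2783^1 = 2 × 0.7217 × 0.2783 = 0.401698
Relative intensity = 0.401698 / 0.520851 × 100 = 77.1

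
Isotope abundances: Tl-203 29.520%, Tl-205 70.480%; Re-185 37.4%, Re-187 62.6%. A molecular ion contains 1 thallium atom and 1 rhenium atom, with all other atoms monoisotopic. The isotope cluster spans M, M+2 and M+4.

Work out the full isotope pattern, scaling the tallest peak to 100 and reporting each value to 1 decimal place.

Thallium pattern (n=1): 0.2952 : 0.7048
Rhenium pattern (n=1): 0.3740 : 0.6260
Convolve the two distributions (both contribute in 2-u steps):
  M: 0.2952×0.3740 = 0.110405
  M+2: 0.2952×0.6260 + 0.7048×0.3740 = 0.448390
  M+4: 0.7048×0.6260 = 0.441205
Scale to base peak (0.448390) = 100: 24.6 : 100.0 : 98.4

24.6 : 100.0 : 98.4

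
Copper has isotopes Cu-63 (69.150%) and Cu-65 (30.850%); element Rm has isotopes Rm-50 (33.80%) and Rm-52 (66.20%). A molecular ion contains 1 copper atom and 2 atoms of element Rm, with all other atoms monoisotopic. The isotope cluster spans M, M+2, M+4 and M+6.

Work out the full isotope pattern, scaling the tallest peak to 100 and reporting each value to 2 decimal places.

Copper pattern (n=1): 0.6915 : 0.3085
Element Rm pattern (n=2): 0.114244 : 0.447512 : 0.438244
Convolve the two distributions (both contribute in 2-u steps):
  M: 0.6915×0.114244 = 0.079000
  M+2: 0.6915×0.447512 + 0.3085×0.114244 = 0.344699
  M+4: 0.6915×0.438244 + 0.3085×0.447512 = 0.441103
  M+6: 0.3085×0.438244 = 0.135198
Scale to base peak (0.441103) = 100: 17.91 : 78.14 : 100.00 : 30.65

17.91 : 78.14 : 100.00 : 30.65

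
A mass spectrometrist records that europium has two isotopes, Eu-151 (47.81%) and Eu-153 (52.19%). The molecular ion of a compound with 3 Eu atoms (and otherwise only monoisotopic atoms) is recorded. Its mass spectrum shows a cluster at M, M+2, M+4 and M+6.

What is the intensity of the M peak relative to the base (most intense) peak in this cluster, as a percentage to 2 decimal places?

27.97%

(0.4781 + 0.5219)^3 gives M 0.1093, M+2 0.3579, M+4 0.3907, M+6 0.1422; the largest is M+4.
P(M+4) = C(3,2) × 0.4781^1 × 0.5219^2 = 3 × 0.4781 × 0.27237961 = 0.390674 (base)
P(M) = C(3,0) × 0.4781^3 × 0.5219^0 = 1 × 0.10928391 × 1.0000 = 0.109284
Relative intensity = 0.109284 / 0.390674 × 100 = 27.97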